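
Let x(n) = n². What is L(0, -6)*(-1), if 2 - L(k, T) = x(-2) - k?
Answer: 2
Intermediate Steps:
L(k, T) = -2 + k (L(k, T) = 2 - ((-2)² - k) = 2 - (4 - k) = 2 + (-4 + k) = -2 + k)
L(0, -6)*(-1) = (-2 + 0)*(-1) = -2*(-1) = 2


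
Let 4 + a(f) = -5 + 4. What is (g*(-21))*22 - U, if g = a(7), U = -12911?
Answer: 15221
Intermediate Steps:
a(f) = -5 (a(f) = -4 + (-5 + 4) = -4 - 1 = -5)
g = -5
(g*(-21))*22 - U = -5*(-21)*22 - 1*(-12911) = 105*22 + 12911 = 2310 + 12911 = 15221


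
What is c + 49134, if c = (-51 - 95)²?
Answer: 70450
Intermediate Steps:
c = 21316 (c = (-146)² = 21316)
c + 49134 = 21316 + 49134 = 70450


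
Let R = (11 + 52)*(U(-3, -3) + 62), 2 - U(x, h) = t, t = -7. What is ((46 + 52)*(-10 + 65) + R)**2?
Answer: 97278769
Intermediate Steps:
U(x, h) = 9 (U(x, h) = 2 - 1*(-7) = 2 + 7 = 9)
R = 4473 (R = (11 + 52)*(9 + 62) = 63*71 = 4473)
((46 + 52)*(-10 + 65) + R)**2 = ((46 + 52)*(-10 + 65) + 4473)**2 = (98*55 + 4473)**2 = (5390 + 4473)**2 = 9863**2 = 97278769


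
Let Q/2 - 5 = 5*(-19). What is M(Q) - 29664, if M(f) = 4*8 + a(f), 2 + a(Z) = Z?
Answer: -29814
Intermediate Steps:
a(Z) = -2 + Z
Q = -180 (Q = 10 + 2*(5*(-19)) = 10 + 2*(-95) = 10 - 190 = -180)
M(f) = 30 + f (M(f) = 4*8 + (-2 + f) = 32 + (-2 + f) = 30 + f)
M(Q) - 29664 = (30 - 180) - 29664 = -150 - 29664 = -29814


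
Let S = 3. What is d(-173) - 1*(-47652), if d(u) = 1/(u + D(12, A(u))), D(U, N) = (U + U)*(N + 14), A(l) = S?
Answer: 11198221/235 ≈ 47652.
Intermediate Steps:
A(l) = 3
D(U, N) = 2*U*(14 + N) (D(U, N) = (2*U)*(14 + N) = 2*U*(14 + N))
d(u) = 1/(408 + u) (d(u) = 1/(u + 2*12*(14 + 3)) = 1/(u + 2*12*17) = 1/(u + 408) = 1/(408 + u))
d(-173) - 1*(-47652) = 1/(408 - 173) - 1*(-47652) = 1/235 + 47652 = 11198221/235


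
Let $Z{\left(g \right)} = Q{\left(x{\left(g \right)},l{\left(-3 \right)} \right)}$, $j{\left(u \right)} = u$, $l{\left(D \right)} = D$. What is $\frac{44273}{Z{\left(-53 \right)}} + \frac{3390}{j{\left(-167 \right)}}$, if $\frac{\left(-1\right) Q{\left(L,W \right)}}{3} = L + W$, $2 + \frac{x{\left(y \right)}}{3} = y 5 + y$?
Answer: $- \frac{2400119}{482463} \approx -4.9747$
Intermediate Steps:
$x{\left(y \right)} = -6 + 18 y$ ($x{\left(y \right)} = -6 + 3 \left(y 5 + y\right) = -6 + 3 \left(5 y + y\right) = -6 + 3 \cdot 6 y = -6 + 18 y$)
$Q{\left(L,W \right)} = - 3 L - 3 W$ ($Q{\left(L,W \right)} = - 3 \left(L + W\right) = - 3 L - 3 W$)
$Z{\left(g \right)} = 27 - 54 g$ ($Z{\left(g \right)} = - 3 \left(-6 + 18 g\right) - -9 = \left(18 - 54 g\right) + 9 = 27 - 54 g$)
$\frac{44273}{Z{\left(-53 \right)}} + \frac{3390}{j{\left(-167 \right)}} = \frac{44273}{27 - -2862} + \frac{3390}{-167} = \frac{44273}{27 + 2862} + 3390 \left(- \frac{1}{167}\right) = \frac{44273}{2889} - \frac{3390}{167} = - \frac{2400119}{482463}$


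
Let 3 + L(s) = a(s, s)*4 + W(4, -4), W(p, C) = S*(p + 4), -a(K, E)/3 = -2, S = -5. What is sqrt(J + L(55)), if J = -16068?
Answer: I*sqrt(16087) ≈ 126.83*I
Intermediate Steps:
a(K, E) = 6 (a(K, E) = -3*(-2) = 6)
W(p, C) = -20 - 5*p (W(p, C) = -5*(p + 4) = -5*(4 + p) = -20 - 5*p)
L(s) = -19 (L(s) = -3 + (6*4 + (-20 - 5*4)) = -3 + (24 + (-20 - 20)) = -3 + (24 - 40) = -3 - 16 = -19)
sqrt(J + L(55)) = sqrt(-16068 - 19) = sqrt(-16087) = I*sqrt(16087)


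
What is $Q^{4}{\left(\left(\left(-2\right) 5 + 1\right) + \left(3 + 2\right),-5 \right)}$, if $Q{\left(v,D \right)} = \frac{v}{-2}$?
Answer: $16$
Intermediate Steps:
$Q{\left(v,D \right)} = - \frac{v}{2}$ ($Q{\left(v,D \right)} = v \left(- \frac{1}{2}\right) = - \frac{v}{2}$)
$Q^{4}{\left(\left(\left(-2\right) 5 + 1\right) + \left(3 + 2\right),-5 \right)} = \left(- \frac{\left(\left(-2\right) 5 + 1\right) + \left(3 + 2\right)}{2}\right)^{4} = \left(- \frac{\left(-10 + 1\right) + 5}{2}\right)^{4} = \left(- \frac{-9 + 5}{2}\right)^{4} = \left(\left(- \frac{1}{2}\right) \left(-4\right)\right)^{4} = 2^{4} = 16$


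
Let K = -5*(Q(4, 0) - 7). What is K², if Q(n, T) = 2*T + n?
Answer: 225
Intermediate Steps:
Q(n, T) = n + 2*T
K = 15 (K = -5*((4 + 2*0) - 7) = -5*((4 + 0) - 7) = -5*(4 - 7) = -5*(-3) = 15)
K² = 15² = 225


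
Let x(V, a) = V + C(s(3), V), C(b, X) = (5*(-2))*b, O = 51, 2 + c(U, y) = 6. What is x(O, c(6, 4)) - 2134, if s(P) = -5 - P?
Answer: -2003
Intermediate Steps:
c(U, y) = 4 (c(U, y) = -2 + 6 = 4)
C(b, X) = -10*b
x(V, a) = 80 + V (x(V, a) = V - 10*(-5 - 1*3) = V - 10*(-5 - 3) = V - 10*(-8) = V + 80 = 80 + V)
x(O, c(6, 4)) - 2134 = (80 + 51) - 2134 = 131 - 2134 = -2003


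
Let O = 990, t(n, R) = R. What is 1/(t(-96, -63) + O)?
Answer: 1/927 ≈ 0.0010787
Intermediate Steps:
1/(t(-96, -63) + O) = 1/(-63 + 990) = 1/927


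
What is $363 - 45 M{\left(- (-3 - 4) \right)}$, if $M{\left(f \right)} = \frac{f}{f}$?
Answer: $318$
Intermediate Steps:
$M{\left(f \right)} = 1$
$363 - 45 M{\left(- (-3 - 4) \right)} = 363 - 45 = 318$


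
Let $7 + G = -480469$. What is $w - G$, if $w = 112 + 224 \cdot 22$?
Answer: $485516$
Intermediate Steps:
$G = -480476$ ($G = -7 - 480469 = -480476$)
$w = 5040$ ($w = 112 + 4928 = 5040$)
$w - G = 5040 - -480476 = 5040 + 480476 = 485516$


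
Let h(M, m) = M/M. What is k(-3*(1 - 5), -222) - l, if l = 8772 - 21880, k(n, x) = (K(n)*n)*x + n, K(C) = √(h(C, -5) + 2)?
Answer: 13120 - 2664*√3 ≈ 8505.8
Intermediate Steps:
h(M, m) = 1
K(C) = √3 (K(C) = √(1 + 2) = √3)
k(n, x) = n + n*x*√3 (k(n, x) = (√3*n)*x + n = (n*√3)*x + n = n*x*√3 + n = n + n*x*√3)
l = -13108
k(-3*(1 - 5), -222) - l = (-3*(1 - 5))*(1 - 222*√3) - 1*(-13108) = (-3*(-4))*(1 - 222*√3) + 13108 = 12*(1 - 222*√3) + 13108 = (12 - 2664*√3) + 13108 = 13120 - 2664*√3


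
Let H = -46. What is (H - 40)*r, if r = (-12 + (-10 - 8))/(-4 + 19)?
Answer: 172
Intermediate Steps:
r = -2 (r = (-12 - 18)/15 = -30*1/15 = -2)
(H - 40)*r = (-46 - 40)*(-2) = -86*(-2) = 172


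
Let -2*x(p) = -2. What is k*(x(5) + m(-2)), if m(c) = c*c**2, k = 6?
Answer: -42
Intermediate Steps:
x(p) = 1 (x(p) = -1/2*(-2) = 1)
m(c) = c**3
k*(x(5) + m(-2)) = 6*(1 + (-2)**3) = 6*(1 - 8) = 6*(-7) = -42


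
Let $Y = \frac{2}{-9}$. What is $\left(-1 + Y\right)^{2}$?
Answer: $\frac{121}{81} \approx 1.4938$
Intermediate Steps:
$Y = - \frac{2}{9}$ ($Y = 2 \left(- \frac{1}{9}\right) = - \frac{2}{9} \approx -0.22222$)
$\left(-1 + Y\right)^{2} = \left(-1 - \frac{2}{9}\right)^{2} = \left(- \frac{11}{9}\right)^{2} = \frac{121}{81}$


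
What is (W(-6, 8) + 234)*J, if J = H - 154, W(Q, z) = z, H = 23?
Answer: -31702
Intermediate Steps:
J = -131 (J = 23 - 154 = -131)
(W(-6, 8) + 234)*J = (8 + 234)*(-131) = 242*(-131) = -31702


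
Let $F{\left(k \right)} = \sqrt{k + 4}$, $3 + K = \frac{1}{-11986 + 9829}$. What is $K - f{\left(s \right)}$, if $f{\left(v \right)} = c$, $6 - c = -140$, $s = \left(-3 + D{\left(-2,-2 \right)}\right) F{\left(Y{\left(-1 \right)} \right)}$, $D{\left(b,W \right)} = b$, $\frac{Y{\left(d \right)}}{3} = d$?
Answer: $- \frac{321394}{2157} \approx -149.0$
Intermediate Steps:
$Y{\left(d \right)} = 3 d$
$K = - \frac{6472}{2157}$ ($K = -3 + \frac{1}{-11986 + 9829} = -3 + \frac{1}{-2157} = -3 - \frac{1}{2157} = - \frac{6472}{2157} \approx -3.0005$)
$F{\left(k \right)} = \sqrt{4 + k}$
$s = -5$ ($s = \left(-3 - 2\right) \sqrt{4 + 3 \left(-1\right)} = - 5 \sqrt{4 - 3} = - 5 \sqrt{1} = \left(-5\right) 1 = -5$)
$c = 146$ ($c = 6 - -140 = 6 + 140 = 146$)
$f{\left(v \right)} = 146$
$K - f{\left(s \right)} = - \frac{6472}{2157} - 146 = - \frac{321394}{2157}$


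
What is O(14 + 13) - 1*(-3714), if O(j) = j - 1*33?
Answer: 3708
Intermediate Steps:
O(j) = -33 + j (O(j) = j - 33 = -33 + j)
O(14 + 13) - 1*(-3714) = (-33 + (14 + 13)) - 1*(-3714) = (-33 + 27) + 3714 = -6 + 3714 = 3708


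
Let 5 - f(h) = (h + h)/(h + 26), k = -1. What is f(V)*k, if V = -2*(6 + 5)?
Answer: -16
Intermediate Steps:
V = -22 (V = -2*11 = -22)
f(h) = 5 - 2*h/(26 + h) (f(h) = 5 - (h + h)/(h + 26) = 5 - 2*h/(26 + h))
f(V)*k = ((130 + 3*(-22))/(26 - 22))*(-1) = ((130 - 66)/4)*(-1) = ((¼)*64)*(-1) = 16*(-1) = -16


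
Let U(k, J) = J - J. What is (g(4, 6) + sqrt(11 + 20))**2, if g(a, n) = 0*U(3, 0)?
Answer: 31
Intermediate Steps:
U(k, J) = 0
g(a, n) = 0 (g(a, n) = 0*0 = 0)
(g(4, 6) + sqrt(11 + 20))**2 = (0 + sqrt(11 + 20))**2 = (0 + sqrt(31))**2 = (sqrt(31))**2 = 31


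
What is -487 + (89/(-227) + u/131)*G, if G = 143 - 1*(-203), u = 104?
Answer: -10347565/29737 ≈ -347.97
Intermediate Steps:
G = 346 (G = 143 + 203 = 346)
-487 + (89/(-227) + u/131)*G = -487 + (89/(-227) + 104/131)*346 = -487 + (89*(-1/227) + 104*(1/131))*346 = -487 + (-89/227 + 104/131)*346 = -487 + (11949/29737)*346 = -487 + 4134354/29737 = -10347565/29737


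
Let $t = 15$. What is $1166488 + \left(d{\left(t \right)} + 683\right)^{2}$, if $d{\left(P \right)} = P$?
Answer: $1653692$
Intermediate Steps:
$1166488 + \left(d{\left(t \right)} + 683\right)^{2} = 1166488 + \left(15 + 683\right)^{2} = 1166488 + 698^{2} = 1166488 + 487204 = 1653692$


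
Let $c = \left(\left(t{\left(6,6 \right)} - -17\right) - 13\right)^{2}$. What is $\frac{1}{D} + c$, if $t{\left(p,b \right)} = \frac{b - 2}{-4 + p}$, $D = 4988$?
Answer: $\frac{179569}{4988} \approx 36.0$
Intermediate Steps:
$t{\left(p,b \right)} = \frac{-2 + b}{-4 + p}$
$c = 36$ ($c = \left(\left(\frac{-2 + 6}{-4 + 6} - -17\right) - 13\right)^{2} = \left(\left(\frac{1}{2} \cdot 4 + 17\right) - 13\right)^{2} = \left(\left(2 + 17\right) - 13\right)^{2} = \left(19 - 13\right)^{2} = 6^{2} = 36$)
$\frac{1}{D} + c = \frac{1}{4988} + 36 = \frac{179569}{4988}$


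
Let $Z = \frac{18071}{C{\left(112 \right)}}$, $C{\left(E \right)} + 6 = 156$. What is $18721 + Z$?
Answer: $\frac{2826221}{150} \approx 18841.0$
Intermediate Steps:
$C{\left(E \right)} = 150$ ($C{\left(E \right)} = -6 + 156 = 150$)
$Z = \frac{18071}{150} \approx 120.47$
$18721 + Z = 18721 + \frac{18071}{150} = \frac{2826221}{150}$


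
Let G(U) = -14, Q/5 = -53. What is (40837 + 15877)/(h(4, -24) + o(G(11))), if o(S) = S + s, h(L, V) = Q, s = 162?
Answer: -56714/117 ≈ -484.73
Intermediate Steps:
Q = -265 (Q = 5*(-53) = -265)
h(L, V) = -265
o(S) = 162 + S (o(S) = S + 162 = 162 + S)
(40837 + 15877)/(h(4, -24) + o(G(11))) = (40837 + 15877)/(-265 + (162 - 14)) = 56714/(-265 + 148) = 56714/(-117) = 56714*(-1/117) = -56714/117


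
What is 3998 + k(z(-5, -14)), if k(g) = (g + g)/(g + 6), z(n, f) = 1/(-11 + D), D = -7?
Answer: 427784/107 ≈ 3998.0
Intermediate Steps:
z(n, f) = -1/18 (z(n, f) = 1/(-11 - 7) = 1/(-18) = -1/18)
k(g) = 2*g/(6 + g) (k(g) = (2*g)/(6 + g) = 2*g/(6 + g))
3998 + k(z(-5, -14)) = 3998 + 2*(-1/18)/(6 - 1/18) = 3998 + 2*(-1/18)/(107/18) = 3998 + 2*(-1/18)*(18/107) = 3998 - 2/107 = 427784/107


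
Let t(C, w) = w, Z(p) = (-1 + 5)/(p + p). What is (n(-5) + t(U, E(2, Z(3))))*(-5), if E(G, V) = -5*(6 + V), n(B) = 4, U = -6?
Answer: 440/3 ≈ 146.67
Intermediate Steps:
Z(p) = 2/p (Z(p) = 4/((2*p)) = 4*(1/(2*p)) = 2/p)
E(G, V) = -30 - 5*V
(n(-5) + t(U, E(2, Z(3))))*(-5) = (4 + (-30 - 10/3))*(-5) = (4 - 100/3)*(-5) = -88/3*(-5) = 440/3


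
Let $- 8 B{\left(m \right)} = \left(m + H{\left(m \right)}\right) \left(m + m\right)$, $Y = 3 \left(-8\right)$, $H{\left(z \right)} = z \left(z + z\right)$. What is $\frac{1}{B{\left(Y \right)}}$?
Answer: $\frac{1}{6768} \approx 0.00014775$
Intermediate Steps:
$H{\left(z \right)} = 2 z^{2}$ ($H{\left(z \right)} = z 2 z = 2 z^{2}$)
$Y = -24$
$B{\left(m \right)} = - \frac{m \left(m + 2 m^{2}\right)}{4}$ ($B{\left(m \right)} = - \frac{\left(m + 2 m^{2}\right) \left(m + m\right)}{8} = - \frac{\left(m + 2 m^{2}\right) 2 m}{8} = - \frac{2 m \left(m + 2 m^{2}\right)}{8} = - \frac{m \left(m + 2 m^{2}\right)}{4}$)
$\frac{1}{B{\left(Y \right)}} = \frac{1}{\left(- \frac{1}{4}\right) \left(-24\right)^{2} \left(1 + 2 \left(-24\right)\right)} = \frac{1}{\left(- \frac{1}{4}\right) 576 \left(1 - 48\right)} = \frac{1}{\left(- \frac{1}{4}\right) 576 \left(-47\right)} = \frac{1}{6768}$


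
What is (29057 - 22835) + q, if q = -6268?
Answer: -46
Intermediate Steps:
(29057 - 22835) + q = (29057 - 22835) - 6268 = 6222 - 6268 = -46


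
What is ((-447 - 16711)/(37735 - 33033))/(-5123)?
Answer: 8579/12044173 ≈ 0.00071229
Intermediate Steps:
((-447 - 16711)/(37735 - 33033))/(-5123) = -17158/4702*(-1/5123) = -17158*1/4702*(-1/5123) = -8579/2351*(-1/5123) = 8579/12044173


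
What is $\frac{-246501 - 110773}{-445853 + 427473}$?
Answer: $\frac{178637}{9190} \approx 19.438$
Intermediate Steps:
$\frac{-246501 - 110773}{-445853 + 427473} = - \frac{357274}{-18380} = \left(-357274\right) \left(- \frac{1}{18380}\right) = \frac{178637}{9190}$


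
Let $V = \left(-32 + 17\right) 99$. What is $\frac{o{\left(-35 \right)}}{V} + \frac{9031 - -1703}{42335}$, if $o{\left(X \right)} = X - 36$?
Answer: $\frac{757831}{2514699} \approx 0.30136$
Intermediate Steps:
$o{\left(X \right)} = -36 + X$ ($o{\left(X \right)} = X - 36 = -36 + X$)
$V = -1485$ ($V = \left(-15\right) 99 = -1485$)
$\frac{o{\left(-35 \right)}}{V} + \frac{9031 - -1703}{42335} = \frac{-36 - 35}{-1485} + \frac{9031 - -1703}{42335} = \left(-71\right) \left(- \frac{1}{1485}\right) + \left(9031 + 1703\right) \frac{1}{42335} = \frac{71}{1485} + 10734 \cdot \frac{1}{42335} = \frac{71}{1485} + \frac{10734}{42335} = \frac{757831}{2514699}$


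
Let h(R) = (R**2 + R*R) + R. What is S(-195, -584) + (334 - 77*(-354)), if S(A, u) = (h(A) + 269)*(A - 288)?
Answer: -36740300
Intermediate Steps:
h(R) = R + 2*R**2 (h(R) = (R**2 + R**2) + R = 2*R**2 + R = R + 2*R**2)
S(A, u) = (-288 + A)*(269 + A*(1 + 2*A)) (S(A, u) = (A*(1 + 2*A) + 269)*(A - 288) = (269 + A*(1 + 2*A))*(-288 + A) = (-288 + A)*(269 + A*(1 + 2*A)))
S(-195, -584) + (334 - 77*(-354)) = (-77472 - 575*(-195)**2 - 19*(-195) + 2*(-195)**3) + (334 - 77*(-354)) = (-77472 - 575*38025 + 3705 + 2*(-7414875)) + (334 + 27258) = (-77472 - 21864375 + 3705 - 14829750) + 27592 = -36767892 + 27592 = -36740300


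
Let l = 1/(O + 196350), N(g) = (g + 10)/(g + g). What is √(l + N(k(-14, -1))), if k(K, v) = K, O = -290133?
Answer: 4*√3847635141/656481 ≈ 0.37795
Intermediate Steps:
N(g) = (10 + g)/(2*g) (N(g) = (10 + g)/((2*g)) = (10 + g)*(1/(2*g)) = (10 + g)/(2*g))
l = -1/93783 (l = 1/(-290133 + 196350) = 1/(-93783) = -1/93783 ≈ -1.0663e-5)
√(l + N(k(-14, -1))) = √(-1/93783 + (½)*(10 - 14)/(-14)) = √(-1/93783 + (½)*(-1/14)*(-4)) = √(-1/93783 + ⅐) = √(93776/656481) = 4*√3847635141/656481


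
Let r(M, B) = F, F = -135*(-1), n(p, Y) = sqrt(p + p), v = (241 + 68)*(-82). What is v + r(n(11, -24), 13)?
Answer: -25203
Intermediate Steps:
v = -25338 (v = 309*(-82) = -25338)
n(p, Y) = sqrt(2)*sqrt(p) (n(p, Y) = sqrt(2*p) = sqrt(2)*sqrt(p))
F = 135
r(M, B) = 135
v + r(n(11, -24), 13) = -25338 + 135 = -25203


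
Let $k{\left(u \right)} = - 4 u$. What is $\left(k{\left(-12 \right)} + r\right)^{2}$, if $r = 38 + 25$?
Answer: $12321$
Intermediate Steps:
$r = 63$
$\left(k{\left(-12 \right)} + r\right)^{2} = \left(\left(-4\right) \left(-12\right) + 63\right)^{2} = \left(48 + 63\right)^{2} = 111^{2} = 12321$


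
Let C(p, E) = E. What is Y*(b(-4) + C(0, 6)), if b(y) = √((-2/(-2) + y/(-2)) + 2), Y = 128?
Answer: 768 + 128*√5 ≈ 1054.2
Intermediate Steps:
b(y) = √(3 - y/2) (b(y) = √((-2*(-½) + y*(-½)) + 2) = √((1 - y/2) + 2) = √(3 - y/2))
Y*(b(-4) + C(0, 6)) = 128*(√(12 - 2*(-4))/2 + 6) = 128*(√(12 + 8)/2 + 6) = 128*(√20/2 + 6) = 128*((2*√5)/2 + 6) = 128*(√5 + 6) = 128*(6 + √5) = 768 + 128*√5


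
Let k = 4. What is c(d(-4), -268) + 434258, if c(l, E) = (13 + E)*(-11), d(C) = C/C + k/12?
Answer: 437063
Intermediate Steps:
d(C) = 4/3 (d(C) = C/C + 4/12 = 1 + 4*(1/12) = 1 + ⅓ = 4/3)
c(l, E) = -143 - 11*E
c(d(-4), -268) + 434258 = (-143 - 11*(-268)) + 434258 = (-143 + 2948) + 434258 = 2805 + 434258 = 437063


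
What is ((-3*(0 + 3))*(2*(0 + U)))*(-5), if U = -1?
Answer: -90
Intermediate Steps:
((-3*(0 + 3))*(2*(0 + U)))*(-5) = ((-3*(0 + 3))*(2*(0 - 1)))*(-5) = ((-3*3)*(2*(-1)))*(-5) = -9*(-2)*(-5) = 18*(-5) = -90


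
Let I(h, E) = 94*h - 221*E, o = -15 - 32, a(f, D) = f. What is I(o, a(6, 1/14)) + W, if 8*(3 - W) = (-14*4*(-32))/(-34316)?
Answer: -49251983/8579 ≈ -5741.0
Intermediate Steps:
o = -47
I(h, E) = -221*E + 94*h
W = 25793/8579 (W = 3 - -14*4*(-32)/(8*(-34316)) = 3 - (-56*(-32))*(-1)/(8*34316) = 3 - 224*(-1)/34316 = 3 - ⅛*(-448/8579) = 3 + 56/8579 = 25793/8579 ≈ 3.0065)
I(o, a(6, 1/14)) + W = (-221*6 + 94*(-47)) + 25793/8579 = (-1326 - 4418) + 25793/8579 = -5744 + 25793/8579 = -49251983/8579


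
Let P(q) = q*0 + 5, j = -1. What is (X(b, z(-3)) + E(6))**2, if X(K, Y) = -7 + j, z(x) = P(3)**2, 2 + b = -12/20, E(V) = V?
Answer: 4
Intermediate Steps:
b = -13/5 (b = -2 - 12/20 = -2 - 12*1/20 = -2 - 3/5 = -13/5 ≈ -2.6000)
P(q) = 5 (P(q) = 0 + 5 = 5)
z(x) = 25 (z(x) = 5**2 = 25)
X(K, Y) = -8 (X(K, Y) = -7 - 1 = -8)
(X(b, z(-3)) + E(6))**2 = (-8 + 6)**2 = (-2)**2 = 4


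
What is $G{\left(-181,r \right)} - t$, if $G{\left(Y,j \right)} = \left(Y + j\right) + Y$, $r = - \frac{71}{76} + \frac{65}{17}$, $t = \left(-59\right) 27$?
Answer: $\frac{1594185}{1292} \approx 1233.9$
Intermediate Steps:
$t = -1593$
$r = \frac{3733}{1292}$ ($r = \left(-71\right) \frac{1}{76} + 65 \cdot \frac{1}{17} = - \frac{71}{76} + \frac{65}{17} = \frac{3733}{1292} \approx 2.8893$)
$G{\left(Y,j \right)} = j + 2 Y$
$G{\left(-181,r \right)} - t = \left(\frac{3733}{1292} + 2 \left(-181\right)\right) - -1593 = \left(\frac{3733}{1292} - 362\right) + 1593 = - \frac{463971}{1292} + 1593 = \frac{1594185}{1292}$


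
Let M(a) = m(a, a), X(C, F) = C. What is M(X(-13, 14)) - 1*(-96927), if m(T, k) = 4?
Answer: 96931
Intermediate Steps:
M(a) = 4
M(X(-13, 14)) - 1*(-96927) = 4 - 1*(-96927) = 4 + 96927 = 96931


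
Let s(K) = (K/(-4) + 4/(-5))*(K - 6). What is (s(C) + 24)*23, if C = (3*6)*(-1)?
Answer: -7452/5 ≈ -1490.4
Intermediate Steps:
C = -18 (C = 18*(-1) = -18)
s(K) = (-6 + K)*(-⅘ - K/4) (s(K) = (K*(-¼) + 4*(-⅕))*(-6 + K) = (-K/4 - ⅘)*(-6 + K) = (-⅘ - K/4)*(-6 + K) = (-6 + K)*(-⅘ - K/4))
(s(C) + 24)*23 = ((24/5 - ¼*(-18)² + (7/10)*(-18)) + 24)*23 = ((24/5 - ¼*324 - 63/5) + 24)*23 = ((24/5 - 81 - 63/5) + 24)*23 = (-444/5 + 24)*23 = -324/5*23 = -7452/5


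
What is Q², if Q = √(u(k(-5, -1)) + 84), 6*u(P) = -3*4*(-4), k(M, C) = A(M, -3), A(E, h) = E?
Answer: 92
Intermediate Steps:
k(M, C) = M
u(P) = 8 (u(P) = (-3*4*(-4))/6 = (-12*(-4))/6 = (⅙)*48 = 8)
Q = 2*√23 (Q = √(8 + 84) = √92 = 2*√23 ≈ 9.5917)
Q² = (2*√23)² = 92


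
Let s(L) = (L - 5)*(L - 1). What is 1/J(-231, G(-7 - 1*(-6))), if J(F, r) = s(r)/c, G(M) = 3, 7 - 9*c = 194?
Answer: 187/36 ≈ 5.1944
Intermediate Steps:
c = -187/9 (c = 7/9 - ⅑*194 = 7/9 - 194/9 = -187/9 ≈ -20.778)
s(L) = (-1 + L)*(-5 + L) (s(L) = (-5 + L)*(-1 + L) = (-1 + L)*(-5 + L))
J(F, r) = -45/187 - 9*r²/187 + 54*r/187 (J(F, r) = (5 + r² - 6*r)/(-187/9) = (5 + r² - 6*r)*(-9/187) = -45/187 - 9*r²/187 + 54*r/187)
1/J(-231, G(-7 - 1*(-6))) = 1/(-45/187 - 9/187*3² + (54/187)*3) = 1/(-45/187 - 9/187*9 + 162/187) = 1/(-45/187 - 81/187 + 162/187) = 1/(36/187) = 187/36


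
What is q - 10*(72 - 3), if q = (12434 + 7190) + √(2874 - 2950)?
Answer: 18934 + 2*I*√19 ≈ 18934.0 + 8.7178*I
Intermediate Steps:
q = 19624 + 2*I*√19 (q = 19624 + √(-76) = 19624 + 2*I*√19 ≈ 19624.0 + 8.7178*I)
q - 10*(72 - 3) = (19624 + 2*I*√19) - 10*(72 - 3) = (19624 + 2*I*√19) - 10*69 = (19624 + 2*I*√19) - 1*690 = (19624 + 2*I*√19) - 690 = 18934 + 2*I*√19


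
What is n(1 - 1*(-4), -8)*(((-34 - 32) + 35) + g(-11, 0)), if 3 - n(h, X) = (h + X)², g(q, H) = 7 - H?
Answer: 144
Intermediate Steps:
n(h, X) = 3 - (X + h)² (n(h, X) = 3 - (h + X)² = 3 - (X + h)²)
n(1 - 1*(-4), -8)*(((-34 - 32) + 35) + g(-11, 0)) = (3 - (-8 + (1 - 1*(-4)))²)*(((-34 - 32) + 35) + (7 - 1*0)) = (3 - (-8 + (1 + 4))²)*((-66 + 35) + (7 + 0)) = (3 - (-8 + 5)²)*(-31 + 7) = (3 - 1*(-3)²)*(-24) = (3 - 1*9)*(-24) = (3 - 9)*(-24) = -6*(-24) = 144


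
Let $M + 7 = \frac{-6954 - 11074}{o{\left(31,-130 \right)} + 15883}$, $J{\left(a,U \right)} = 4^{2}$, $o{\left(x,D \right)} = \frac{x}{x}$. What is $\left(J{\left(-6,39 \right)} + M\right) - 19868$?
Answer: $- \frac{78864596}{3971} \approx -19860.0$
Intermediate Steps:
$o{\left(x,D \right)} = 1$
$J{\left(a,U \right)} = 16$
$M = - \frac{32304}{3971}$ ($M = -7 + \frac{-6954 - 11074}{1 + 15883} = -7 - \frac{18028}{15884} = -7 - \frac{4507}{3971} = - \frac{32304}{3971} \approx -8.135$)
$\left(J{\left(-6,39 \right)} + M\right) - 19868 = \left(16 - \frac{32304}{3971}\right) - 19868 = \frac{31232}{3971} - 19868 = - \frac{78864596}{3971}$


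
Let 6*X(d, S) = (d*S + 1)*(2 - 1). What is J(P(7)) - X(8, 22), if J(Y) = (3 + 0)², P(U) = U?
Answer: -41/2 ≈ -20.500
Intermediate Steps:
J(Y) = 9 (J(Y) = 3² = 9)
X(d, S) = ⅙ + S*d/6 (X(d, S) = ((d*S + 1)*(2 - 1))/6 = ((S*d + 1)*1)/6 = ((1 + S*d)*1)/6 = (1 + S*d)/6 = ⅙ + S*d/6)
J(P(7)) - X(8, 22) = 9 - (⅙ + (⅙)*22*8) = 9 - (⅙ + 88/3) = 9 - 1*59/2 = 9 - 59/2 = -41/2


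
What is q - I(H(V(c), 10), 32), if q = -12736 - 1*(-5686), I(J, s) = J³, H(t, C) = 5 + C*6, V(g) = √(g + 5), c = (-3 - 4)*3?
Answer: -281675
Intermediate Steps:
c = -21 (c = -7*3 = -21)
V(g) = √(5 + g)
H(t, C) = 5 + 6*C
q = -7050 (q = -12736 + 5686 = -7050)
q - I(H(V(c), 10), 32) = -7050 - (5 + 6*10)³ = -7050 - (5 + 60)³ = -7050 - 1*65³ = -7050 - 1*274625 = -7050 - 274625 = -281675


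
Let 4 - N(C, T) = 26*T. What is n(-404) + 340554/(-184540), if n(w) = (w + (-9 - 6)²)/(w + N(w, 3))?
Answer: -16219019/11026265 ≈ -1.4709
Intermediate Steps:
N(C, T) = 4 - 26*T
n(w) = (225 + w)/(-74 + w) (n(w) = (w + (-9 - 6)²)/(w + (4 - 26*3)) = (w + (-15)²)/(w + (4 - 78)) = (w + 225)/(w - 74) = (225 + w)/(-74 + w))
n(-404) + 340554/(-184540) = (225 - 404)/(-74 - 404) + 340554/(-184540) = -179/(-478) + 340554*(-1/184540) = -1/478*(-179) - 170277/92270 = 179/478 - 170277/92270 = -16219019/11026265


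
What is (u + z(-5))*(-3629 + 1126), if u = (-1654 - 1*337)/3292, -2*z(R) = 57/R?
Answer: -209919101/16460 ≈ -12753.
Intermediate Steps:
z(R) = -57/(2*R)
u = -1991/3292 (u = (-1654 - 337)*(1/3292) = -1991*1/3292 = -1991/3292 ≈ -0.60480)
(u + z(-5))*(-3629 + 1126) = (-1991/3292 - 57/2/(-5))*(-3629 + 1126) = (-1991/3292 - 57/2*(-1/5))*(-2503) = (-1991/3292 + 57/10)*(-2503) = (83867/16460)*(-2503) = -209919101/16460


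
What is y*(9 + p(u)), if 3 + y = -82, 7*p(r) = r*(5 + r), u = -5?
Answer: -765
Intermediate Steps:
p(r) = r*(5 + r)/7 (p(r) = (r*(5 + r))/7 = r*(5 + r)/7)
y = -85 (y = -3 - 82 = -85)
y*(9 + p(u)) = -85*(9 + (⅐)*(-5)*(5 - 5)) = -85*(9 + (⅐)*(-5)*0) = -85*(9 + 0) = -85*9 = -765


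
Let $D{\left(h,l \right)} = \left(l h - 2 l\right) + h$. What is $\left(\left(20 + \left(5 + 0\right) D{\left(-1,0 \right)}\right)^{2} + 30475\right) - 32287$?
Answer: $-1587$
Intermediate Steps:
$D{\left(h,l \right)} = h - 2 l + h l$ ($D{\left(h,l \right)} = \left(h l - 2 l\right) + h = \left(- 2 l + h l\right) + h = h - 2 l + h l$)
$\left(\left(20 + \left(5 + 0\right) D{\left(-1,0 \right)}\right)^{2} + 30475\right) - 32287 = \left(\left(20 + \left(5 + 0\right) \left(-1 - 0 - 0\right)\right)^{2} + 30475\right) - 32287 = \left(\left(20 + 5 \left(-1 + 0 + 0\right)\right)^{2} + 30475\right) - 32287 = \left(\left(20 + 5 \left(-1\right)\right)^{2} + 30475\right) - 32287 = \left(\left(20 - 5\right)^{2} + 30475\right) - 32287 = \left(15^{2} + 30475\right) - 32287 = \left(225 + 30475\right) - 32287 = 30700 - 32287 = -1587$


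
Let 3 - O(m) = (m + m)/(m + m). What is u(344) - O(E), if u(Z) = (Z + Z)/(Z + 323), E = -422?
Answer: -646/667 ≈ -0.96852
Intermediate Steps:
O(m) = 2 (O(m) = 3 - (m + m)/(m + m) = 3 - 2*m/(2*m) = 3 - 2*m*1/(2*m) = 3 - 1*1 = 3 - 1 = 2)
u(Z) = 2*Z/(323 + Z) (u(Z) = (2*Z)/(323 + Z) = 2*Z/(323 + Z))
u(344) - O(E) = 2*344/(323 + 344) - 1*2 = 2*344/667 - 2 = 2*344*(1/667) - 2 = 688/667 - 2 = -646/667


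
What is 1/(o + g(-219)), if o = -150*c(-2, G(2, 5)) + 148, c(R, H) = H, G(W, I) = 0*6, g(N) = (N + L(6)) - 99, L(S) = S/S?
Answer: -1/169 ≈ -0.0059172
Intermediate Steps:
L(S) = 1
g(N) = -98 + N (g(N) = (N + 1) - 99 = (1 + N) - 99 = -98 + N)
G(W, I) = 0
o = 148 (o = -150*0 + 148 = 0 + 148 = 148)
1/(o + g(-219)) = 1/(148 + (-98 - 219)) = 1/(148 - 317) = 1/(-169) = -1/169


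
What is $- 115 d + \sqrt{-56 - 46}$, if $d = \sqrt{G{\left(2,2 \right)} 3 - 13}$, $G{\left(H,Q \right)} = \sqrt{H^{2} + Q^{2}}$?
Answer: $- 115 \sqrt{-13 + 6 \sqrt{2}} + i \sqrt{102} \approx - 234.25 i$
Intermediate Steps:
$d = \sqrt{-13 + 6 \sqrt{2}}$ ($d = \sqrt{\sqrt{2^{2} + 2^{2}} \cdot 3 - 13} = \sqrt{\sqrt{4 + 4} \cdot 3 - 13} = \sqrt{\sqrt{8} \cdot 3 - 13} = \sqrt{2 \sqrt{2} \cdot 3 - 13} = \sqrt{6 \sqrt{2} - 13} = \sqrt{-13 + 6 \sqrt{2}} \approx 2.1248 i$)
$- 115 d + \sqrt{-56 - 46} = - 115 \sqrt{-13 + 6 \sqrt{2}} + \sqrt{-56 - 46} = - 115 \sqrt{-13 + 6 \sqrt{2}} + \sqrt{-102} = - 115 \sqrt{-13 + 6 \sqrt{2}} + i \sqrt{102}$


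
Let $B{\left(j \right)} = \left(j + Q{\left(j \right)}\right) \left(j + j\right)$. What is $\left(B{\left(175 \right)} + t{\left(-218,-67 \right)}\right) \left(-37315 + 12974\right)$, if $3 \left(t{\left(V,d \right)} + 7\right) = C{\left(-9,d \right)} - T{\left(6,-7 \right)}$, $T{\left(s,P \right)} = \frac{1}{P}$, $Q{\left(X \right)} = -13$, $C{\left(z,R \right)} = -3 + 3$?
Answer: $- \frac{28979274914}{21} \approx -1.38 \cdot 10^{9}$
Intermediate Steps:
$C{\left(z,R \right)} = 0$
$B{\left(j \right)} = 2 j \left(-13 + j\right)$ ($B{\left(j \right)} = \left(j - 13\right) \left(j + j\right) = \left(-13 + j\right) 2 j = 2 j \left(-13 + j\right)$)
$t{\left(V,d \right)} = - \frac{146}{21}$ ($t{\left(V,d \right)} = -7 + \frac{0 - \frac{1}{-7}}{3} = -7 + \frac{0 - - \frac{1}{7}}{3} = -7 + \frac{0 + \frac{1}{7}}{3} = -7 + \frac{1}{3} \cdot \frac{1}{7} = -7 + \frac{1}{21} = - \frac{146}{21}$)
$\left(B{\left(175 \right)} + t{\left(-218,-67 \right)}\right) \left(-37315 + 12974\right) = \left(2 \cdot 175 \left(-13 + 175\right) - \frac{146}{21}\right) \left(-37315 + 12974\right) = \left(2 \cdot 175 \cdot 162 - \frac{146}{21}\right) \left(-24341\right) = \left(56700 - \frac{146}{21}\right) \left(-24341\right) = \frac{1190554}{21} \left(-24341\right) = - \frac{28979274914}{21}$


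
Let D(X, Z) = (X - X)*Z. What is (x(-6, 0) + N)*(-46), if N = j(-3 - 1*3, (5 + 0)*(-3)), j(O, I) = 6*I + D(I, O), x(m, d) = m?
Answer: 4416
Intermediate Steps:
D(X, Z) = 0 (D(X, Z) = 0*Z = 0)
j(O, I) = 6*I (j(O, I) = 6*I + 0 = 6*I)
N = -90 (N = 6*((5 + 0)*(-3)) = 6*(5*(-3)) = 6*(-15) = -90)
(x(-6, 0) + N)*(-46) = (-6 - 90)*(-46) = -96*(-46) = 4416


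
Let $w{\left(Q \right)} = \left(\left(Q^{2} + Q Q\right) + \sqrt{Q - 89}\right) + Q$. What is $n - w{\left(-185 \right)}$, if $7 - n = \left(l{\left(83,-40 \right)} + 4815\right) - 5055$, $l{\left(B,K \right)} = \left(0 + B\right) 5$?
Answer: $-68433 - i \sqrt{274} \approx -68433.0 - 16.553 i$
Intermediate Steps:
$l{\left(B,K \right)} = 5 B$ ($l{\left(B,K \right)} = B 5 = 5 B$)
$w{\left(Q \right)} = Q + \sqrt{-89 + Q} + 2 Q^{2}$ ($w{\left(Q \right)} = \left(\left(Q^{2} + Q^{2}\right) + \sqrt{-89 + Q}\right) + Q = \left(2 Q^{2} + \sqrt{-89 + Q}\right) + Q = \left(\sqrt{-89 + Q} + 2 Q^{2}\right) + Q = Q + \sqrt{-89 + Q} + 2 Q^{2}$)
$n = -168$ ($n = 7 - \left(\left(5 \cdot 83 + 4815\right) - 5055\right) = 7 - \left(\left(415 + 4815\right) - 5055\right) = 7 - \left(5230 - 5055\right) = 7 - 175 = -168$)
$n - w{\left(-185 \right)} = -168 - \left(-185 + \sqrt{-89 - 185} + 2 \left(-185\right)^{2}\right) = -168 - \left(-185 + \sqrt{-274} + 2 \cdot 34225\right) = -168 - \left(-185 + i \sqrt{274} + 68450\right) = -168 - \left(68265 + i \sqrt{274}\right) = -68433 - i \sqrt{274}$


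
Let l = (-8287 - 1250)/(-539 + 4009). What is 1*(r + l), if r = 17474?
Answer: 60625243/3470 ≈ 17471.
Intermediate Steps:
l = -9537/3470 ≈ -2.7484
1*(r + l) = 1*(17474 - 9537/3470) = 1*(60625243/3470) = 60625243/3470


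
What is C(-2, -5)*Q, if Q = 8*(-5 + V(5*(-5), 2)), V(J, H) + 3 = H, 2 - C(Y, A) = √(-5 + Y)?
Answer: -96 + 48*I*√7 ≈ -96.0 + 127.0*I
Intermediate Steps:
C(Y, A) = 2 - √(-5 + Y)
V(J, H) = -3 + H
Q = -48 (Q = 8*(-5 + (-3 + 2)) = 8*(-5 - 1) = 8*(-6) = -48)
C(-2, -5)*Q = (2 - √(-5 - 2))*(-48) = (2 - √(-7))*(-48) = (2 - I*√7)*(-48) = -96 + 48*I*√7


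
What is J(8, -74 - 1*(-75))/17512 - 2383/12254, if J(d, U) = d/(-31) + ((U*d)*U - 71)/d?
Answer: -471546733/2419037632 ≈ -0.19493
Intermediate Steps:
J(d, U) = -d/31 + (-71 + d*U²)/d (J(d, U) = d*(-1/31) + (d*U² - 71)/d = -d/31 + (-71 + d*U²)/d)
J(8, -74 - 1*(-75))/17512 - 2383/12254 = ((-74 - 1*(-75))² - 71/8 - 1/31*8)/17512 - 2383/12254 = ((-74 + 75)² - 71*⅛ - 8/31)*(1/17512) - 2383*1/12254 = (1² - 71/8 - 8/31)*(1/17512) - 2383/12254 = (1 - 71/8 - 8/31)*(1/17512) - 2383/12254 = -2017/248*1/17512 - 2383/12254 = -2017/4342976 - 2383/12254 = -471546733/2419037632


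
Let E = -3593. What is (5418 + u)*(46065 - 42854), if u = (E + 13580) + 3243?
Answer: 59878728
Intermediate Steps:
u = 13230 (u = (-3593 + 13580) + 3243 = 9987 + 3243 = 13230)
(5418 + u)*(46065 - 42854) = (5418 + 13230)*(46065 - 42854) = 18648*3211 = 59878728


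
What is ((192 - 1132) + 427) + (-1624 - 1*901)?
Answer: -3038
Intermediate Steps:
((192 - 1132) + 427) + (-1624 - 1*901) = (-940 + 427) + (-1624 - 901) = -513 - 2525 = -3038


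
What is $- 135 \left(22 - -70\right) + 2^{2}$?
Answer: $-12416$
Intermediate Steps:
$- 135 \left(22 - -70\right) + 2^{2} = - 135 \left(22 + 70\right) + 4 = \left(-135\right) 92 + 4 = -12420 + 4 = -12416$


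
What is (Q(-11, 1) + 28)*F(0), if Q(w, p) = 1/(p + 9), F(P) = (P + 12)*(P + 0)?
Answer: 0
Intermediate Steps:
F(P) = P*(12 + P) (F(P) = (12 + P)*P = P*(12 + P))
Q(w, p) = 1/(9 + p)
(Q(-11, 1) + 28)*F(0) = (1/(9 + 1) + 28)*(0*(12 + 0)) = (1/10 + 28)*(0*12) = (⅒ + 28)*0 = (281/10)*0 = 0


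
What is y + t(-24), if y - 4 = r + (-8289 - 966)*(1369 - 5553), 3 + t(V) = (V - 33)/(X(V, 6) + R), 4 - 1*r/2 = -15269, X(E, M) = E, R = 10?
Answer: 542548595/14 ≈ 3.8753e+7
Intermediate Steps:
r = 30546 (r = 8 - 2*(-15269) = 8 + 30538 = 30546)
t(V) = -3 + (-33 + V)/(10 + V) (t(V) = -3 + (V - 33)/(V + 10) = -3 + (-33 + V)/(10 + V))
y = 38753470 (y = 4 + (30546 + (-8289 - 966)*(1369 - 5553)) = 4 + (30546 - 9255*(-4184)) = 4 + (30546 + 38722920) = 4 + 38753466 = 38753470)
y + t(-24) = 38753470 + (-63 - 2*(-24))/(10 - 24) = 38753470 + (-63 + 48)/(-14) = 38753470 - 1/14*(-15) = 38753470 + 15/14 = 542548595/14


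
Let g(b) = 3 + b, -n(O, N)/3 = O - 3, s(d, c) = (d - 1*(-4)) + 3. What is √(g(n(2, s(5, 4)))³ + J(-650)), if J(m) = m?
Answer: I*√434 ≈ 20.833*I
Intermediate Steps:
s(d, c) = 7 + d (s(d, c) = (d + 4) + 3 = (4 + d) + 3 = 7 + d)
n(O, N) = 9 - 3*O (n(O, N) = -3*(O - 3) = -3*(-3 + O) = 9 - 3*O)
√(g(n(2, s(5, 4)))³ + J(-650)) = √((3 + (9 - 3*2))³ - 650) = √((3 + (9 - 6))³ - 650) = √((3 + 3)³ - 650) = √(6³ - 650) = √(216 - 650) = √(-434) = I*√434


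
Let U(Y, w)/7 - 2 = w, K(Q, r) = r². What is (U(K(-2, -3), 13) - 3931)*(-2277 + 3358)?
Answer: -4135906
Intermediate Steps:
U(Y, w) = 14 + 7*w
(U(K(-2, -3), 13) - 3931)*(-2277 + 3358) = ((14 + 7*13) - 3931)*(-2277 + 3358) = ((14 + 91) - 3931)*1081 = (105 - 3931)*1081 = -3826*1081 = -4135906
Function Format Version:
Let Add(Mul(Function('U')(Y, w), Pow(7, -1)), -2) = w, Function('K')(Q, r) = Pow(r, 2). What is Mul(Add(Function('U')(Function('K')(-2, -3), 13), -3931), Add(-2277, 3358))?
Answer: -4135906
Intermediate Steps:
Function('U')(Y, w) = Add(14, Mul(7, w))
Mul(Add(Function('U')(Function('K')(-2, -3), 13), -3931), Add(-2277, 3358)) = Mul(Add(Add(14, Mul(7, 13)), -3931), Add(-2277, 3358)) = Mul(Add(Add(14, 91), -3931), 1081) = Mul(Add(105, -3931), 1081) = Mul(-3826, 1081) = -4135906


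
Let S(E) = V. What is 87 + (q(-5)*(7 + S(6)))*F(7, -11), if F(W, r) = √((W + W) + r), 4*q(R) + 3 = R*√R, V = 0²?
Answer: 87 - 21*√3/4 - 35*I*√15/4 ≈ 77.907 - 33.889*I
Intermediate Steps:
V = 0
S(E) = 0
q(R) = -¾ + R^(3/2)/4 (q(R) = -¾ + (R*√R)/4 = -¾ + R^(3/2)/4)
F(W, r) = √(r + 2*W) (F(W, r) = √(2*W + r) = √(r + 2*W))
87 + (q(-5)*(7 + S(6)))*F(7, -11) = 87 + ((-¾ + (-5)^(3/2)/4)*(7 + 0))*√(-11 + 2*7) = 87 + ((-¾ + (-5*I*√5)/4)*7)*√(-11 + 14) = 87 + ((-¾ - 5*I*√5/4)*7)*√3 = 87 + (-21/4 - 35*I*√5/4)*√3 = 87 + √3*(-21/4 - 35*I*√5/4)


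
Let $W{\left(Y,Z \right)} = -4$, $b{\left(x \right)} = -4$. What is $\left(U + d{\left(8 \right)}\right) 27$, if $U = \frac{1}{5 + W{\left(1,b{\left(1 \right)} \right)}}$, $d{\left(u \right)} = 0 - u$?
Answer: $-189$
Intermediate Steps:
$d{\left(u \right)} = - u$
$U = 1$ ($U = \frac{1}{5 - 4} = 1^{-1} = 1$)
$\left(U + d{\left(8 \right)}\right) 27 = \left(1 - 8\right) 27 = \left(-7\right) 27 = -189$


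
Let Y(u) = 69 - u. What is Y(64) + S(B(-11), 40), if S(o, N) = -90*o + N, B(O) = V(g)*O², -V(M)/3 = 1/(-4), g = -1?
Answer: -16245/2 ≈ -8122.5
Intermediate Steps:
V(M) = ¾ (V(M) = -3/(-4) = -3*(-¼) = ¾)
B(O) = 3*O²/4
S(o, N) = N - 90*o
Y(64) + S(B(-11), 40) = (69 - 1*64) + (40 - 135*(-11)²/2) = (69 - 64) + (40 - 135*121/2) = 5 + (40 - 90*363/4) = 5 + (40 - 16335/2) = 5 - 16255/2 = -16245/2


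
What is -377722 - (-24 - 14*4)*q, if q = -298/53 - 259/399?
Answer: -1142613922/3021 ≈ -3.7822e+5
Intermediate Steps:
q = -18947/3021 (q = -298*1/53 - 259*1/399 = -298/53 - 37/57 = -18947/3021 ≈ -6.2718)
-377722 - (-24 - 14*4)*q = -377722 - (-24 - 14*4)*(-18947)/3021 = -377722 - (-24 - 56)*(-18947)/3021 = -377722 - (-80)*(-18947)/3021 = -377722 - 1*1515760/3021 = -377722 - 1515760/3021 = -1142613922/3021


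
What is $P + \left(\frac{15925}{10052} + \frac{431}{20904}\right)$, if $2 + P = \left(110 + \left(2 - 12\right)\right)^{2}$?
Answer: $\frac{75042394807}{7504536} \approx 9999.6$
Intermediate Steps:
$P = 9998$ ($P = -2 + \left(110 + \left(2 - 12\right)\right)^{2} = -2 + \left(110 - 10\right)^{2} = -2 + 100^{2} = -2 + 10000 = 9998$)
$P + \left(\frac{15925}{10052} + \frac{431}{20904}\right) = 9998 + \left(\frac{15925}{10052} + \frac{431}{20904}\right) = 9998 + \left(15925 \cdot \frac{1}{10052} + 431 \cdot \frac{1}{20904}\right) = 9998 + \left(\frac{2275}{1436} + \frac{431}{20904}\right) = 9998 + \frac{12043879}{7504536} = \frac{75042394807}{7504536}$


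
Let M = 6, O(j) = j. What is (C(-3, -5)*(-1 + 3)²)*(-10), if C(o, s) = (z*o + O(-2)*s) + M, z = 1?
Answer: -520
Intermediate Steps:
C(o, s) = 6 + o - 2*s (C(o, s) = (1*o - 2*s) + 6 = (o - 2*s) + 6 = 6 + o - 2*s)
(C(-3, -5)*(-1 + 3)²)*(-10) = ((6 - 3 - 2*(-5))*(-1 + 3)²)*(-10) = ((6 - 3 + 10)*2²)*(-10) = (13*4)*(-10) = 52*(-10) = -520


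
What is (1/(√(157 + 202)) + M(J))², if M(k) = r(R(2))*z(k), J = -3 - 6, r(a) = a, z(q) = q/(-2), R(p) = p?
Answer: (3231 + √359)²/128881 ≈ 81.953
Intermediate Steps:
z(q) = -q/2 (z(q) = q*(-½) = -q/2)
J = -9
M(k) = -k (M(k) = 2*(-k/2) = -k)
(1/(√(157 + 202)) + M(J))² = (1/(√(157 + 202)) - 1*(-9))² = (1/(√359) + 9)² = (√359/359 + 9)² = (9 + √359/359)²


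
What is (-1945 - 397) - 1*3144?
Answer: -5486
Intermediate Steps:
(-1945 - 397) - 1*3144 = -2342 - 3144 = -5486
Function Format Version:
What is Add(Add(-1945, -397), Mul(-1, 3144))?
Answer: -5486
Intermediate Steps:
Add(Add(-1945, -397), Mul(-1, 3144)) = Add(-2342, -3144) = -5486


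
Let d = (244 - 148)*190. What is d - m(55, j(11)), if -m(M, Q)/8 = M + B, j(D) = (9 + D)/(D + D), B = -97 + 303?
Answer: 20328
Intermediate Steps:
B = 206
j(D) = (9 + D)/(2*D) (j(D) = (9 + D)/((2*D)) = (9 + D)*(1/(2*D)) = (9 + D)/(2*D))
d = 18240 (d = 96*190 = 18240)
m(M, Q) = -1648 - 8*M (m(M, Q) = -8*(M + 206) = -8*(206 + M) = -1648 - 8*M)
d - m(55, j(11)) = 18240 - (-1648 - 8*55) = 18240 - (-1648 - 440) = 18240 - 1*(-2088) = 18240 + 2088 = 20328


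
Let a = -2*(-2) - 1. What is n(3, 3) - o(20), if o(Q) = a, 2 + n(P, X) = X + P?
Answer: 1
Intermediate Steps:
n(P, X) = -2 + P + X (n(P, X) = -2 + (X + P) = -2 + (P + X) = -2 + P + X)
a = 3 (a = 4 - 1 = 3)
o(Q) = 3
n(3, 3) - o(20) = (-2 + 3 + 3) - 1*3 = 4 - 3 = 1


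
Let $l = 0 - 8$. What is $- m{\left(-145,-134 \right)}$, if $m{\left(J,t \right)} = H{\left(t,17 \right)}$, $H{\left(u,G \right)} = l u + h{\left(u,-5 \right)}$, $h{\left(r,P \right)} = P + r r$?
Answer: $-19023$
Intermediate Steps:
$l = -8$ ($l = 0 - 8 = -8$)
$h{\left(r,P \right)} = P + r^{2}$
$H{\left(u,G \right)} = -5 + u^{2} - 8 u$ ($H{\left(u,G \right)} = - 8 u + \left(-5 + u^{2}\right) = -5 + u^{2} - 8 u$)
$m{\left(J,t \right)} = -5 + t^{2} - 8 t$
$- m{\left(-145,-134 \right)} = - (-5 + \left(-134\right)^{2} - -1072) = - (-5 + 17956 + 1072) = \left(-1\right) 19023 = -19023$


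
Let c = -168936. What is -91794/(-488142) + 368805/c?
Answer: -9140105507/4581375384 ≈ -1.9951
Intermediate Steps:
-91794/(-488142) + 368805/c = -91794/(-488142) + 368805/(-168936) = -91794*(-1/488142) + 368805*(-1/168936) = 15299/81357 - 122935/56312 = -9140105507/4581375384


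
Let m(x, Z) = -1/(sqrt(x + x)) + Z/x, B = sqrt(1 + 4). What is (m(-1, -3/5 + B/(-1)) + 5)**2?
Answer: (56 + 10*sqrt(5) + 5*I*sqrt(2))**2/100 ≈ 60.904 + 11.082*I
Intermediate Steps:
B = sqrt(5) ≈ 2.2361
m(x, Z) = Z/x - sqrt(2)/(2*sqrt(x)) (m(x, Z) = -1/(sqrt(2*x)) + Z/x = -1/(sqrt(2)*sqrt(x)) + Z/x = -sqrt(2)/(2*sqrt(x)) + Z/x = Z/x - sqrt(2)/(2*sqrt(x)))
(m(-1, -3/5 + B/(-1)) + 5)**2 = (((-3/5 + sqrt(5)/(-1))/(-1) - sqrt(2)/(2*sqrt(-1))) + 5)**2 = (((-3*1/5 + sqrt(5)*(-1))*(-1) - sqrt(2)*(-I)/2) + 5)**2 = (((-3/5 - sqrt(5))*(-1) + I*sqrt(2)/2) + 5)**2 = (((3/5 + sqrt(5)) + I*sqrt(2)/2) + 5)**2 = ((3/5 + sqrt(5) + I*sqrt(2)/2) + 5)**2 = (28/5 + sqrt(5) + I*sqrt(2)/2)**2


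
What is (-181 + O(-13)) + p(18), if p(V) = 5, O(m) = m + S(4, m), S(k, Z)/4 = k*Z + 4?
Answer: -381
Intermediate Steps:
S(k, Z) = 16 + 4*Z*k (S(k, Z) = 4*(k*Z + 4) = 4*(Z*k + 4) = 4*(4 + Z*k) = 16 + 4*Z*k)
O(m) = 16 + 17*m (O(m) = m + (16 + 4*m*4) = m + (16 + 16*m) = 16 + 17*m)
(-181 + O(-13)) + p(18) = (-181 + (16 + 17*(-13))) + 5 = (-181 + (16 - 221)) + 5 = (-181 - 205) + 5 = -386 + 5 = -381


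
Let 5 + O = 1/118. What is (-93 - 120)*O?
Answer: 125457/118 ≈ 1063.2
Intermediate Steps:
O = -589/118 (O = -5 + 1/118 = -589/118 ≈ -4.9915)
(-93 - 120)*O = (-93 - 120)*(-589/118) = -213*(-589/118) = 125457/118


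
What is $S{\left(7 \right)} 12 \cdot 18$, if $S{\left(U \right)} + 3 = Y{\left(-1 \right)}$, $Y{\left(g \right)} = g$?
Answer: $-864$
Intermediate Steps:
$S{\left(U \right)} = -4$ ($S{\left(U \right)} = -3 - 1 = -4$)
$S{\left(7 \right)} 12 \cdot 18 = \left(-4\right) 12 \cdot 18 = \left(-48\right) 18 = -864$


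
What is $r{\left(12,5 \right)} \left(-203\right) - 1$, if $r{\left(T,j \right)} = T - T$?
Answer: $-1$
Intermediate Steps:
$r{\left(T,j \right)} = 0$
$r{\left(12,5 \right)} \left(-203\right) - 1 = 0 \left(-203\right) - 1 = 0 - 1 = -1$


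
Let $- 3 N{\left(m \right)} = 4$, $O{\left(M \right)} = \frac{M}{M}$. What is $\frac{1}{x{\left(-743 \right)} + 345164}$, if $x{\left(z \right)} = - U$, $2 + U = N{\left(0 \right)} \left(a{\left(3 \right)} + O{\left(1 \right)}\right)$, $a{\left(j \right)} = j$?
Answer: $\frac{3}{1035514} \approx 2.8971 \cdot 10^{-6}$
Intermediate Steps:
$O{\left(M \right)} = 1$
$N{\left(m \right)} = - \frac{4}{3}$ ($N{\left(m \right)} = \left(- \frac{1}{3}\right) 4 = - \frac{4}{3}$)
$U = - \frac{22}{3}$ ($U = -2 - \frac{4 \left(3 + 1\right)}{3} = -2 - \frac{16}{3} = - \frac{22}{3} \approx -7.3333$)
$x{\left(z \right)} = \frac{22}{3}$ ($x{\left(z \right)} = \left(-1\right) \left(- \frac{22}{3}\right) = \frac{22}{3}$)
$\frac{1}{x{\left(-743 \right)} + 345164} = \frac{1}{\frac{22}{3} + 345164} = \frac{1}{\frac{1035514}{3}} = \frac{3}{1035514}$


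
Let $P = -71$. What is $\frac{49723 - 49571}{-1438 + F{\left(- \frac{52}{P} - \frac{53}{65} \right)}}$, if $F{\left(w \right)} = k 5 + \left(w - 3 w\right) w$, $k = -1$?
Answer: $- \frac{3237330200}{30733632053} \approx -0.10534$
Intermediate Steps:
$F{\left(w \right)} = -5 - 2 w^{2}$ ($F{\left(w \right)} = \left(-1\right) 5 + \left(w - 3 w\right) w = -5 + - 2 w w = -5 - 2 w^{2}$)
$\frac{49723 - 49571}{-1438 + F{\left(- \frac{52}{P} - \frac{53}{65} \right)}} = \frac{49723 - 49571}{-1438 - \left(5 + 2 \left(- \frac{52}{-71} - \frac{53}{65}\right)^{2}\right)} = \frac{152}{-1438 - \left(5 + 2 \left(\left(-52\right) \left(- \frac{1}{71}\right) - \frac{53}{65}\right)^{2}\right)} = \frac{152}{-1438 - \left(5 + 2 \left(\frac{52}{71} - \frac{53}{65}\right)^{2}\right)} = \frac{152}{-1438 - \left(5 + 2 \left(- \frac{383}{4615}\right)^{2}\right)} = \frac{152}{-1438 - \frac{106784503}{21298225}} = \frac{152}{- \frac{30733632053}{21298225}} = 152 \left(- \frac{21298225}{30733632053}\right) = - \frac{3237330200}{30733632053}$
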